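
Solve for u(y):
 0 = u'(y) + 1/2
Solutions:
 u(y) = C1 - y/2


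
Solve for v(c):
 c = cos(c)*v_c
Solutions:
 v(c) = C1 + Integral(c/cos(c), c)


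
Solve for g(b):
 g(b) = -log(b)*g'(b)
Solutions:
 g(b) = C1*exp(-li(b))


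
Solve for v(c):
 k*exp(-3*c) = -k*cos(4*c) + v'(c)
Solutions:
 v(c) = C1 + k*sin(4*c)/4 - k*exp(-3*c)/3


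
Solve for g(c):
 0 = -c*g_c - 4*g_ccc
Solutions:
 g(c) = C1 + Integral(C2*airyai(-2^(1/3)*c/2) + C3*airybi(-2^(1/3)*c/2), c)


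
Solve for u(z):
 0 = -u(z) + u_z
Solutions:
 u(z) = C1*exp(z)


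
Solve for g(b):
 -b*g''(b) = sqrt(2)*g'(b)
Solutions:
 g(b) = C1 + C2*b^(1 - sqrt(2))


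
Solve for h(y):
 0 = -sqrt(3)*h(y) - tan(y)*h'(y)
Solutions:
 h(y) = C1/sin(y)^(sqrt(3))


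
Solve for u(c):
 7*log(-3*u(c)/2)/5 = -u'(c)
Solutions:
 5*Integral(1/(log(-_y) - log(2) + log(3)), (_y, u(c)))/7 = C1 - c


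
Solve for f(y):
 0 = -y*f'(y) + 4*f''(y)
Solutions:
 f(y) = C1 + C2*erfi(sqrt(2)*y/4)


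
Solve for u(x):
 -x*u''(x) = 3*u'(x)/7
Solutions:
 u(x) = C1 + C2*x^(4/7)


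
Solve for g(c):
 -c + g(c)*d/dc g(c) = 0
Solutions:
 g(c) = -sqrt(C1 + c^2)
 g(c) = sqrt(C1 + c^2)


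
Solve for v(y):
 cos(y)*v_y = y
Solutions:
 v(y) = C1 + Integral(y/cos(y), y)


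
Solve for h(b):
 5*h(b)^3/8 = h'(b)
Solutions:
 h(b) = -2*sqrt(-1/(C1 + 5*b))
 h(b) = 2*sqrt(-1/(C1 + 5*b))


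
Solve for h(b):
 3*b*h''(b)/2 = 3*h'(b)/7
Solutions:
 h(b) = C1 + C2*b^(9/7)


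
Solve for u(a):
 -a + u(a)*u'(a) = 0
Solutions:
 u(a) = -sqrt(C1 + a^2)
 u(a) = sqrt(C1 + a^2)


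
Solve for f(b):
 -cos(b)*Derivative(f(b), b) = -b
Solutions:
 f(b) = C1 + Integral(b/cos(b), b)


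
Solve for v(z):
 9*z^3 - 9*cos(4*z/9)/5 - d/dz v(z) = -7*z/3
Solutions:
 v(z) = C1 + 9*z^4/4 + 7*z^2/6 - 81*sin(4*z/9)/20


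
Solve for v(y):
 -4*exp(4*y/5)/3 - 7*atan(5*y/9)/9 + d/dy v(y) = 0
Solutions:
 v(y) = C1 + 7*y*atan(5*y/9)/9 + 5*exp(4*y/5)/3 - 7*log(25*y^2 + 81)/10


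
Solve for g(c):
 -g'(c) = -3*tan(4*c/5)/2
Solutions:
 g(c) = C1 - 15*log(cos(4*c/5))/8


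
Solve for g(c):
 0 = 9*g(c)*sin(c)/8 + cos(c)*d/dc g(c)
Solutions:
 g(c) = C1*cos(c)^(9/8)


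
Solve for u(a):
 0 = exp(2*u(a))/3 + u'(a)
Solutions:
 u(a) = log(-sqrt(1/(C1 + a))) - log(2) + log(6)/2
 u(a) = log(1/(C1 + a))/2 - log(2) + log(6)/2


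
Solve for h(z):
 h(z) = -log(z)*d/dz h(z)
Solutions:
 h(z) = C1*exp(-li(z))


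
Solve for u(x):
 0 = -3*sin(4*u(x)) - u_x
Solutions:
 u(x) = -acos((-C1 - exp(24*x))/(C1 - exp(24*x)))/4 + pi/2
 u(x) = acos((-C1 - exp(24*x))/(C1 - exp(24*x)))/4


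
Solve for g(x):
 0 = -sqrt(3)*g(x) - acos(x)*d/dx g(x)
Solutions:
 g(x) = C1*exp(-sqrt(3)*Integral(1/acos(x), x))


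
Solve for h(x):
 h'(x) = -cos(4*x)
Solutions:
 h(x) = C1 - sin(4*x)/4


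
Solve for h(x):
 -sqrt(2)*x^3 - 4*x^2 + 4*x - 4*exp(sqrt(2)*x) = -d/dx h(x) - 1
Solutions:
 h(x) = C1 + sqrt(2)*x^4/4 + 4*x^3/3 - 2*x^2 - x + 2*sqrt(2)*exp(sqrt(2)*x)


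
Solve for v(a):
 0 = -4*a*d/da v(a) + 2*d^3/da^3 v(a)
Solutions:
 v(a) = C1 + Integral(C2*airyai(2^(1/3)*a) + C3*airybi(2^(1/3)*a), a)


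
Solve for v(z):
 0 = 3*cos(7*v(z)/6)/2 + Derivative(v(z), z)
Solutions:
 3*z/2 - 3*log(sin(7*v(z)/6) - 1)/7 + 3*log(sin(7*v(z)/6) + 1)/7 = C1


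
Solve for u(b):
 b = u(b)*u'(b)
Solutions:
 u(b) = -sqrt(C1 + b^2)
 u(b) = sqrt(C1 + b^2)


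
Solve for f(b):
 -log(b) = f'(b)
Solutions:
 f(b) = C1 - b*log(b) + b


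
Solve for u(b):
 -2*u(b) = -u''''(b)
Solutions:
 u(b) = C1*exp(-2^(1/4)*b) + C2*exp(2^(1/4)*b) + C3*sin(2^(1/4)*b) + C4*cos(2^(1/4)*b)


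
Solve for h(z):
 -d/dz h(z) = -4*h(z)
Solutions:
 h(z) = C1*exp(4*z)


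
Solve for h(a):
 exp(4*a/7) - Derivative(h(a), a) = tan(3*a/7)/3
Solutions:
 h(a) = C1 + 7*exp(4*a/7)/4 + 7*log(cos(3*a/7))/9


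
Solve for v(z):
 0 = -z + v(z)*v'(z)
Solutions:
 v(z) = -sqrt(C1 + z^2)
 v(z) = sqrt(C1 + z^2)


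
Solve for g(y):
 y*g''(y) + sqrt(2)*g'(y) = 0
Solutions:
 g(y) = C1 + C2*y^(1 - sqrt(2))


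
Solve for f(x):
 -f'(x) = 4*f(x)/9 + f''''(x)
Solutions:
 f(x) = (C1/sqrt(exp(x*sqrt(-12^(1/3)*(sqrt(9897) + 243)^(1/3)/18 - 16*18^(1/3)/(9*(sqrt(9897) + 243)^(1/3)) + 6*sqrt(2)/sqrt(32*18^(1/3)/(sqrt(9897) + 243)^(1/3) + 12^(1/3)*(sqrt(9897) + 243)^(1/3))))) + C2*sqrt(exp(x*sqrt(-12^(1/3)*(sqrt(9897) + 243)^(1/3)/18 - 16*18^(1/3)/(9*(sqrt(9897) + 243)^(1/3)) + 6*sqrt(2)/sqrt(32*18^(1/3)/(sqrt(9897) + 243)^(1/3) + 12^(1/3)*(sqrt(9897) + 243)^(1/3))))))*exp(-sqrt(2)*x*sqrt(32*18^(1/3)/(sqrt(9897) + 243)^(1/3) + 12^(1/3)*(sqrt(9897) + 243)^(1/3))/12) + (C3*sin(x*sqrt(16*18^(1/3)/(9*(sqrt(9897) + 243)^(1/3)) + 12^(1/3)*(sqrt(9897) + 243)^(1/3)/18 + 6*sqrt(2)/sqrt(32*18^(1/3)/(sqrt(9897) + 243)^(1/3) + 12^(1/3)*(sqrt(9897) + 243)^(1/3)))/2) + C4*cos(x*sqrt(16*18^(1/3)/(9*(sqrt(9897) + 243)^(1/3)) + 12^(1/3)*(sqrt(9897) + 243)^(1/3)/18 + 6*sqrt(2)/sqrt(32*18^(1/3)/(sqrt(9897) + 243)^(1/3) + 12^(1/3)*(sqrt(9897) + 243)^(1/3)))/2))*exp(sqrt(2)*x*sqrt(32*18^(1/3)/(sqrt(9897) + 243)^(1/3) + 12^(1/3)*(sqrt(9897) + 243)^(1/3))/12)


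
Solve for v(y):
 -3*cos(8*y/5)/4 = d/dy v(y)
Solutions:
 v(y) = C1 - 15*sin(8*y/5)/32


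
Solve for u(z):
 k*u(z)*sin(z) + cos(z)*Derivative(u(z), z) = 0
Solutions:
 u(z) = C1*exp(k*log(cos(z)))


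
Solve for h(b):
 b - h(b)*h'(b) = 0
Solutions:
 h(b) = -sqrt(C1 + b^2)
 h(b) = sqrt(C1 + b^2)


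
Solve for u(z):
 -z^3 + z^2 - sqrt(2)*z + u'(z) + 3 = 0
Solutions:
 u(z) = C1 + z^4/4 - z^3/3 + sqrt(2)*z^2/2 - 3*z


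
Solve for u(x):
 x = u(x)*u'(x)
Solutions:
 u(x) = -sqrt(C1 + x^2)
 u(x) = sqrt(C1 + x^2)


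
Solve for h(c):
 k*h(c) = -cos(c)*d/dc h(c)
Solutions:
 h(c) = C1*exp(k*(log(sin(c) - 1) - log(sin(c) + 1))/2)


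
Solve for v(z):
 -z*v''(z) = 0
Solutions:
 v(z) = C1 + C2*z


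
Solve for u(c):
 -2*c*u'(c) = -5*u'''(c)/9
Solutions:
 u(c) = C1 + Integral(C2*airyai(18^(1/3)*5^(2/3)*c/5) + C3*airybi(18^(1/3)*5^(2/3)*c/5), c)


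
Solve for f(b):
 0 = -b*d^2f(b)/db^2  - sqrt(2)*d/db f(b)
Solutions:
 f(b) = C1 + C2*b^(1 - sqrt(2))


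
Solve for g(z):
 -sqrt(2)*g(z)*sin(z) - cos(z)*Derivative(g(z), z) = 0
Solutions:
 g(z) = C1*cos(z)^(sqrt(2))


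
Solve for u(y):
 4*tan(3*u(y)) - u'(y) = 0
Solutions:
 u(y) = -asin(C1*exp(12*y))/3 + pi/3
 u(y) = asin(C1*exp(12*y))/3


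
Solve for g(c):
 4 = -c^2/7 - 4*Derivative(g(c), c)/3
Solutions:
 g(c) = C1 - c^3/28 - 3*c


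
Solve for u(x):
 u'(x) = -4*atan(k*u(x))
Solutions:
 Integral(1/atan(_y*k), (_y, u(x))) = C1 - 4*x


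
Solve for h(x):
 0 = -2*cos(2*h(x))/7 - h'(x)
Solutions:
 2*x/7 - log(sin(2*h(x)) - 1)/4 + log(sin(2*h(x)) + 1)/4 = C1


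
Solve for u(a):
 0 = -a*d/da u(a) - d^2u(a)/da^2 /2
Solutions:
 u(a) = C1 + C2*erf(a)


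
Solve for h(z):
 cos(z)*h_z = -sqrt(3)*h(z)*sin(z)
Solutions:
 h(z) = C1*cos(z)^(sqrt(3))


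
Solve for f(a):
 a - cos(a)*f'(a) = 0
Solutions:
 f(a) = C1 + Integral(a/cos(a), a)


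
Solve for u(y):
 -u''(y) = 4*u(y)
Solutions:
 u(y) = C1*sin(2*y) + C2*cos(2*y)


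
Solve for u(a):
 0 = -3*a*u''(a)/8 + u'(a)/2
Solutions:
 u(a) = C1 + C2*a^(7/3)


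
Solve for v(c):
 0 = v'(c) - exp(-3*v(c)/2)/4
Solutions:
 v(c) = 2*log(C1 + 3*c/8)/3
 v(c) = 2*log((-3^(1/3) - 3^(5/6)*I)*(C1 + c)^(1/3)/4)
 v(c) = 2*log((-3^(1/3) + 3^(5/6)*I)*(C1 + c)^(1/3)/4)


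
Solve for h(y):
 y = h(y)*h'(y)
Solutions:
 h(y) = -sqrt(C1 + y^2)
 h(y) = sqrt(C1 + y^2)


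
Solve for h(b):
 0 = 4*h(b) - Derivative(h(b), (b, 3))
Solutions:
 h(b) = C3*exp(2^(2/3)*b) + (C1*sin(2^(2/3)*sqrt(3)*b/2) + C2*cos(2^(2/3)*sqrt(3)*b/2))*exp(-2^(2/3)*b/2)


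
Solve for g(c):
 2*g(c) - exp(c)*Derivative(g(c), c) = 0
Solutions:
 g(c) = C1*exp(-2*exp(-c))


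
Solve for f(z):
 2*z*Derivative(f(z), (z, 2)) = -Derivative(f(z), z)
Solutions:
 f(z) = C1 + C2*sqrt(z)


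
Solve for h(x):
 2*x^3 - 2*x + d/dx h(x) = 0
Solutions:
 h(x) = C1 - x^4/2 + x^2


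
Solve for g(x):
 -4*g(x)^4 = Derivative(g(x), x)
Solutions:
 g(x) = (-3^(2/3) - 3*3^(1/6)*I)*(1/(C1 + 4*x))^(1/3)/6
 g(x) = (-3^(2/3) + 3*3^(1/6)*I)*(1/(C1 + 4*x))^(1/3)/6
 g(x) = (1/(C1 + 12*x))^(1/3)


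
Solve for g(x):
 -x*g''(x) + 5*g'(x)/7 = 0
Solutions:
 g(x) = C1 + C2*x^(12/7)


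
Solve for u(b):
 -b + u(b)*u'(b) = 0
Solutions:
 u(b) = -sqrt(C1 + b^2)
 u(b) = sqrt(C1 + b^2)


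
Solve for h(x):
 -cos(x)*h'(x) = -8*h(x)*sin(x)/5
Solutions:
 h(x) = C1/cos(x)^(8/5)


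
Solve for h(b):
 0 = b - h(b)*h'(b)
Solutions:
 h(b) = -sqrt(C1 + b^2)
 h(b) = sqrt(C1 + b^2)


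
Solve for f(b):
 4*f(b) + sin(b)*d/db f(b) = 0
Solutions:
 f(b) = C1*(cos(b)^2 + 2*cos(b) + 1)/(cos(b)^2 - 2*cos(b) + 1)


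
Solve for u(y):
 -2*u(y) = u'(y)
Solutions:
 u(y) = C1*exp(-2*y)


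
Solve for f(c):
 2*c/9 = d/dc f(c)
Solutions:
 f(c) = C1 + c^2/9


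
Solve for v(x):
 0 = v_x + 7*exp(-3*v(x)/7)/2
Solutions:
 v(x) = 7*log(C1 - 3*x/2)/3
 v(x) = 7*log(14^(2/3)*(-3^(1/3) - 3^(5/6)*I)*(C1 - 7*x)^(1/3)/28)
 v(x) = 7*log(14^(2/3)*(-3^(1/3) + 3^(5/6)*I)*(C1 - 7*x)^(1/3)/28)


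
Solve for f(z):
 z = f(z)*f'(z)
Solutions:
 f(z) = -sqrt(C1 + z^2)
 f(z) = sqrt(C1 + z^2)


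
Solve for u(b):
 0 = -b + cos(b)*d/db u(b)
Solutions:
 u(b) = C1 + Integral(b/cos(b), b)


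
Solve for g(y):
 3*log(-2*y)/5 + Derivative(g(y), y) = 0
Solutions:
 g(y) = C1 - 3*y*log(-y)/5 + 3*y*(1 - log(2))/5


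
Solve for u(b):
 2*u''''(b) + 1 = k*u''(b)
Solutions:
 u(b) = C1 + C2*b + C3*exp(-sqrt(2)*b*sqrt(k)/2) + C4*exp(sqrt(2)*b*sqrt(k)/2) + b^2/(2*k)


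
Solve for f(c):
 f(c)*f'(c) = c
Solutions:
 f(c) = -sqrt(C1 + c^2)
 f(c) = sqrt(C1 + c^2)


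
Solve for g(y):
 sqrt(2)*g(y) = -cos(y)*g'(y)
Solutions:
 g(y) = C1*(sin(y) - 1)^(sqrt(2)/2)/(sin(y) + 1)^(sqrt(2)/2)


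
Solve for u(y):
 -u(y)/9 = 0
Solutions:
 u(y) = 0


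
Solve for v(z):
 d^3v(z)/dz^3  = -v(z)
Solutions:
 v(z) = C3*exp(-z) + (C1*sin(sqrt(3)*z/2) + C2*cos(sqrt(3)*z/2))*exp(z/2)


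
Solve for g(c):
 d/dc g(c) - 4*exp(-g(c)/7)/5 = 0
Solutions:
 g(c) = 7*log(C1 + 4*c/35)


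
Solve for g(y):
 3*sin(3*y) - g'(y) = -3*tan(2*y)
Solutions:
 g(y) = C1 - 3*log(cos(2*y))/2 - cos(3*y)


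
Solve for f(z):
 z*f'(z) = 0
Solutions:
 f(z) = C1


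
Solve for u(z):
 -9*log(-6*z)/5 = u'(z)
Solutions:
 u(z) = C1 - 9*z*log(-z)/5 + 9*z*(1 - log(6))/5


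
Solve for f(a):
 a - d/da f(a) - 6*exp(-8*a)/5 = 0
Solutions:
 f(a) = C1 + a^2/2 + 3*exp(-8*a)/20


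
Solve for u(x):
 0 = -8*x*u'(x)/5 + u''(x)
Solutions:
 u(x) = C1 + C2*erfi(2*sqrt(5)*x/5)


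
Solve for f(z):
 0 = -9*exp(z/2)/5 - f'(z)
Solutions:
 f(z) = C1 - 18*exp(z/2)/5


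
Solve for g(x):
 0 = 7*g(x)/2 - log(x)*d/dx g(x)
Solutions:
 g(x) = C1*exp(7*li(x)/2)


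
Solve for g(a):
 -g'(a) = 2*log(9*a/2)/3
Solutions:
 g(a) = C1 - 2*a*log(a)/3 - 2*a*log(3) + 2*a/3 + 2*a*log(6)/3


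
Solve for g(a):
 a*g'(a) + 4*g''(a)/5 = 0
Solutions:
 g(a) = C1 + C2*erf(sqrt(10)*a/4)


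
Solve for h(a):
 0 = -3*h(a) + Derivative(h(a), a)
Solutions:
 h(a) = C1*exp(3*a)


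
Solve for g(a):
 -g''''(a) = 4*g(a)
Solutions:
 g(a) = (C1*sin(a) + C2*cos(a))*exp(-a) + (C3*sin(a) + C4*cos(a))*exp(a)


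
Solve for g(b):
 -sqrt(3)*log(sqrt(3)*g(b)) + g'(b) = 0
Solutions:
 -2*sqrt(3)*Integral(1/(2*log(_y) + log(3)), (_y, g(b)))/3 = C1 - b


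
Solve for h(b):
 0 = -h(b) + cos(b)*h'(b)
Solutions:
 h(b) = C1*sqrt(sin(b) + 1)/sqrt(sin(b) - 1)


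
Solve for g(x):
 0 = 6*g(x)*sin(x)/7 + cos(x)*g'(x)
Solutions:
 g(x) = C1*cos(x)^(6/7)


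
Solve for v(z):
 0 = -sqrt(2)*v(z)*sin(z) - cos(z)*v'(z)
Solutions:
 v(z) = C1*cos(z)^(sqrt(2))


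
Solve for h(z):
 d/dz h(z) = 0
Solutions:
 h(z) = C1


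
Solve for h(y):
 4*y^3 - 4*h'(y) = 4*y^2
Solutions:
 h(y) = C1 + y^4/4 - y^3/3


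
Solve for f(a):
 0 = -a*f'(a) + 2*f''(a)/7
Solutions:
 f(a) = C1 + C2*erfi(sqrt(7)*a/2)


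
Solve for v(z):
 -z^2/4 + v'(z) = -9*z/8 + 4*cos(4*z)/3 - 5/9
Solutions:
 v(z) = C1 + z^3/12 - 9*z^2/16 - 5*z/9 + sin(4*z)/3


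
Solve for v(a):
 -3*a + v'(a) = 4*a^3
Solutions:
 v(a) = C1 + a^4 + 3*a^2/2


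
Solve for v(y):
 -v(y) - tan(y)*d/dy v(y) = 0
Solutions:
 v(y) = C1/sin(y)


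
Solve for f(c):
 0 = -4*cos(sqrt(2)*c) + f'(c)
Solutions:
 f(c) = C1 + 2*sqrt(2)*sin(sqrt(2)*c)


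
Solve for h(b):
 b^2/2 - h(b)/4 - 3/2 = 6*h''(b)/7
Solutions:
 h(b) = C1*sin(sqrt(42)*b/12) + C2*cos(sqrt(42)*b/12) + 2*b^2 - 138/7


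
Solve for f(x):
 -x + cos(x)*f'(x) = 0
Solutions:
 f(x) = C1 + Integral(x/cos(x), x)


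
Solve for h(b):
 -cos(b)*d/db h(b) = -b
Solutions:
 h(b) = C1 + Integral(b/cos(b), b)


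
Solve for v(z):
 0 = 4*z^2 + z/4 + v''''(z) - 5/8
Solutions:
 v(z) = C1 + C2*z + C3*z^2 + C4*z^3 - z^6/90 - z^5/480 + 5*z^4/192


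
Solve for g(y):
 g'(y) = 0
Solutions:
 g(y) = C1


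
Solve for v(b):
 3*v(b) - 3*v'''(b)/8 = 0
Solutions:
 v(b) = C3*exp(2*b) + (C1*sin(sqrt(3)*b) + C2*cos(sqrt(3)*b))*exp(-b)


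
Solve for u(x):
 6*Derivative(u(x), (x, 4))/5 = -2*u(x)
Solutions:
 u(x) = (C1*sin(sqrt(2)*3^(3/4)*5^(1/4)*x/6) + C2*cos(sqrt(2)*3^(3/4)*5^(1/4)*x/6))*exp(-sqrt(2)*3^(3/4)*5^(1/4)*x/6) + (C3*sin(sqrt(2)*3^(3/4)*5^(1/4)*x/6) + C4*cos(sqrt(2)*3^(3/4)*5^(1/4)*x/6))*exp(sqrt(2)*3^(3/4)*5^(1/4)*x/6)


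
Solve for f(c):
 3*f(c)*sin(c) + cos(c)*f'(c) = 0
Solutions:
 f(c) = C1*cos(c)^3


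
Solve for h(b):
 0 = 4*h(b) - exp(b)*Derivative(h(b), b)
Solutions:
 h(b) = C1*exp(-4*exp(-b))


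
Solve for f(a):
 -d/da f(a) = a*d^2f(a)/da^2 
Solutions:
 f(a) = C1 + C2*log(a)


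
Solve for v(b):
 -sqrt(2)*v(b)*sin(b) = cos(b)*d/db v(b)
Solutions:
 v(b) = C1*cos(b)^(sqrt(2))


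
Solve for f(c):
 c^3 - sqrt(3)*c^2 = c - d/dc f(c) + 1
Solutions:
 f(c) = C1 - c^4/4 + sqrt(3)*c^3/3 + c^2/2 + c


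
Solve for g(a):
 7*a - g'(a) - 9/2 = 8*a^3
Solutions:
 g(a) = C1 - 2*a^4 + 7*a^2/2 - 9*a/2


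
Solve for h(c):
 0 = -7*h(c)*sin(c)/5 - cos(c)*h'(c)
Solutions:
 h(c) = C1*cos(c)^(7/5)


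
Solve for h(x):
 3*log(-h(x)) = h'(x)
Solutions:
 -li(-h(x)) = C1 + 3*x


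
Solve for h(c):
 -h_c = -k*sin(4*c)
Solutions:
 h(c) = C1 - k*cos(4*c)/4


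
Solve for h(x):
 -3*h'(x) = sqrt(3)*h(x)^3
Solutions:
 h(x) = -sqrt(6)*sqrt(-1/(C1 - sqrt(3)*x))/2
 h(x) = sqrt(6)*sqrt(-1/(C1 - sqrt(3)*x))/2


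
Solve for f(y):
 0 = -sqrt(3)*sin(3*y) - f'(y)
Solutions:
 f(y) = C1 + sqrt(3)*cos(3*y)/3


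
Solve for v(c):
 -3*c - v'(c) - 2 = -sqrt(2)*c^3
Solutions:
 v(c) = C1 + sqrt(2)*c^4/4 - 3*c^2/2 - 2*c


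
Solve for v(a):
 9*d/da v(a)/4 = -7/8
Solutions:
 v(a) = C1 - 7*a/18


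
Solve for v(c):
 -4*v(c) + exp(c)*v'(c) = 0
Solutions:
 v(c) = C1*exp(-4*exp(-c))


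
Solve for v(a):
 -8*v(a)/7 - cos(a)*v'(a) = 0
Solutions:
 v(a) = C1*(sin(a) - 1)^(4/7)/(sin(a) + 1)^(4/7)


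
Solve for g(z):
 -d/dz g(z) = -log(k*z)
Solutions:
 g(z) = C1 + z*log(k*z) - z


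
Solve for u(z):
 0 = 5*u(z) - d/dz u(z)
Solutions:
 u(z) = C1*exp(5*z)


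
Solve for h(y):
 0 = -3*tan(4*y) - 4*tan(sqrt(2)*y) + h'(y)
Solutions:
 h(y) = C1 - 3*log(cos(4*y))/4 - 2*sqrt(2)*log(cos(sqrt(2)*y))


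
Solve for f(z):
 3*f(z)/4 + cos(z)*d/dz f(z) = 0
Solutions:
 f(z) = C1*(sin(z) - 1)^(3/8)/(sin(z) + 1)^(3/8)


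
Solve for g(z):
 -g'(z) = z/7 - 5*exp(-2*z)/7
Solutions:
 g(z) = C1 - z^2/14 - 5*exp(-2*z)/14


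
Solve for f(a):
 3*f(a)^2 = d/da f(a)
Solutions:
 f(a) = -1/(C1 + 3*a)


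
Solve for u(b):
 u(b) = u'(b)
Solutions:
 u(b) = C1*exp(b)


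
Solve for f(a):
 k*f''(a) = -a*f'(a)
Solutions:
 f(a) = C1 + C2*sqrt(k)*erf(sqrt(2)*a*sqrt(1/k)/2)


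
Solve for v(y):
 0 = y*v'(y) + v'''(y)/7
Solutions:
 v(y) = C1 + Integral(C2*airyai(-7^(1/3)*y) + C3*airybi(-7^(1/3)*y), y)


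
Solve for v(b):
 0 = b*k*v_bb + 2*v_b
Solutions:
 v(b) = C1 + b^(((re(k) - 2)*re(k) + im(k)^2)/(re(k)^2 + im(k)^2))*(C2*sin(2*log(b)*Abs(im(k))/(re(k)^2 + im(k)^2)) + C3*cos(2*log(b)*im(k)/(re(k)^2 + im(k)^2)))


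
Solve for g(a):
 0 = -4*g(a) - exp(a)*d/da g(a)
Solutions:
 g(a) = C1*exp(4*exp(-a))


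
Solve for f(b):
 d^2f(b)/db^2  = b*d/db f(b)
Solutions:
 f(b) = C1 + C2*erfi(sqrt(2)*b/2)


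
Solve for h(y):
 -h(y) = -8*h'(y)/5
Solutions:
 h(y) = C1*exp(5*y/8)


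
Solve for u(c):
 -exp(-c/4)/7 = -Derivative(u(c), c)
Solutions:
 u(c) = C1 - 4*exp(-c/4)/7


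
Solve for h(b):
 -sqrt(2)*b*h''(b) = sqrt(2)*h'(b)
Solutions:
 h(b) = C1 + C2*log(b)


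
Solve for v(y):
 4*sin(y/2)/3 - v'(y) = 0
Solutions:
 v(y) = C1 - 8*cos(y/2)/3


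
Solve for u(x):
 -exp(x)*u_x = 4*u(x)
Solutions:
 u(x) = C1*exp(4*exp(-x))


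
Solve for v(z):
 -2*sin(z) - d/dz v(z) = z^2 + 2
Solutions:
 v(z) = C1 - z^3/3 - 2*z + 2*cos(z)


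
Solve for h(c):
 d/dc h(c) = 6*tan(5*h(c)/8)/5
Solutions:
 h(c) = -8*asin(C1*exp(3*c/4))/5 + 8*pi/5
 h(c) = 8*asin(C1*exp(3*c/4))/5


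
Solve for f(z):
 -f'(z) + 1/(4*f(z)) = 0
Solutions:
 f(z) = -sqrt(C1 + 2*z)/2
 f(z) = sqrt(C1 + 2*z)/2


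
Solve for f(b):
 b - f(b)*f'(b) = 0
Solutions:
 f(b) = -sqrt(C1 + b^2)
 f(b) = sqrt(C1 + b^2)


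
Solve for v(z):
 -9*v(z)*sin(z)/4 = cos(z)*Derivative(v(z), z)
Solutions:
 v(z) = C1*cos(z)^(9/4)


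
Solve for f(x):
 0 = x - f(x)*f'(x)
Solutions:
 f(x) = -sqrt(C1 + x^2)
 f(x) = sqrt(C1 + x^2)


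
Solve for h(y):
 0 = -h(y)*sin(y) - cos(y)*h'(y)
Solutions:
 h(y) = C1*cos(y)


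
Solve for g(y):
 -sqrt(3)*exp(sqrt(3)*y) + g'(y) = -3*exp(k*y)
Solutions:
 g(y) = C1 + exp(sqrt(3)*y) - 3*exp(k*y)/k


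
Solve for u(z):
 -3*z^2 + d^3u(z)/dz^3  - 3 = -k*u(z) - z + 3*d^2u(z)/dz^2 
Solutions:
 u(z) = C1*exp(z*(-(k/2 + sqrt((k - 2)^2 - 4)/2 - 1)^(1/3) + 1 - 1/(k/2 + sqrt((k - 2)^2 - 4)/2 - 1)^(1/3))) + C2*exp(z*((k/2 + sqrt((k - 2)^2 - 4)/2 - 1)^(1/3)/2 - sqrt(3)*I*(k/2 + sqrt((k - 2)^2 - 4)/2 - 1)^(1/3)/2 + 1 - 2/((-1 + sqrt(3)*I)*(k/2 + sqrt((k - 2)^2 - 4)/2 - 1)^(1/3)))) + C3*exp(z*((k/2 + sqrt((k - 2)^2 - 4)/2 - 1)^(1/3)/2 + sqrt(3)*I*(k/2 + sqrt((k - 2)^2 - 4)/2 - 1)^(1/3)/2 + 1 + 2/((1 + sqrt(3)*I)*(k/2 + sqrt((k - 2)^2 - 4)/2 - 1)^(1/3)))) + 3*z^2/k - z/k + 3/k + 18/k^2


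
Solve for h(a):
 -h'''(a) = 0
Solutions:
 h(a) = C1 + C2*a + C3*a^2


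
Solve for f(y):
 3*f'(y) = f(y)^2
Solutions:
 f(y) = -3/(C1 + y)


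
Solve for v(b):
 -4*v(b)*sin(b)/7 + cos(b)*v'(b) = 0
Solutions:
 v(b) = C1/cos(b)^(4/7)


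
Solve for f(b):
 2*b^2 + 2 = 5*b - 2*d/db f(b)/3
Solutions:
 f(b) = C1 - b^3 + 15*b^2/4 - 3*b


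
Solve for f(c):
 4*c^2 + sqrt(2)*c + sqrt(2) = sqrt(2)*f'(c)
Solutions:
 f(c) = C1 + 2*sqrt(2)*c^3/3 + c^2/2 + c


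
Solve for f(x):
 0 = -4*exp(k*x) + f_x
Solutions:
 f(x) = C1 + 4*exp(k*x)/k


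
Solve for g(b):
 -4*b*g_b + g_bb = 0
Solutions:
 g(b) = C1 + C2*erfi(sqrt(2)*b)


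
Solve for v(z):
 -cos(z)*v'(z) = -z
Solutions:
 v(z) = C1 + Integral(z/cos(z), z)


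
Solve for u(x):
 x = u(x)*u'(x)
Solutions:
 u(x) = -sqrt(C1 + x^2)
 u(x) = sqrt(C1 + x^2)


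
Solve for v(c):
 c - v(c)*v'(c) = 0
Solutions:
 v(c) = -sqrt(C1 + c^2)
 v(c) = sqrt(C1 + c^2)


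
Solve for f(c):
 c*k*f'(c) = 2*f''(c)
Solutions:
 f(c) = Piecewise((-sqrt(pi)*C1*erf(c*sqrt(-k)/2)/sqrt(-k) - C2, (k > 0) | (k < 0)), (-C1*c - C2, True))


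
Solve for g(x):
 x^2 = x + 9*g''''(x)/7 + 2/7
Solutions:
 g(x) = C1 + C2*x + C3*x^2 + C4*x^3 + 7*x^6/3240 - 7*x^5/1080 - x^4/108


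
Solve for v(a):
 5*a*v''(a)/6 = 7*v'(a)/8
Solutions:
 v(a) = C1 + C2*a^(41/20)


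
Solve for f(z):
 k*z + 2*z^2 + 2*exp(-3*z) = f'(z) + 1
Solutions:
 f(z) = C1 + k*z^2/2 + 2*z^3/3 - z - 2*exp(-3*z)/3


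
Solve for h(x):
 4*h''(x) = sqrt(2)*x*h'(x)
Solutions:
 h(x) = C1 + C2*erfi(2^(3/4)*x/4)


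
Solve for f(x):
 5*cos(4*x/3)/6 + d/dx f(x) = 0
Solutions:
 f(x) = C1 - 5*sin(4*x/3)/8


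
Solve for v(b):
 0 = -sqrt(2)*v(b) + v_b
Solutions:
 v(b) = C1*exp(sqrt(2)*b)


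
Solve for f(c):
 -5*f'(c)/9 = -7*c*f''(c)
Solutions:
 f(c) = C1 + C2*c^(68/63)


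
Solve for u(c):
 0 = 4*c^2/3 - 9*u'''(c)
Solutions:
 u(c) = C1 + C2*c + C3*c^2 + c^5/405


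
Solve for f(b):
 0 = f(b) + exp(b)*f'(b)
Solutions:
 f(b) = C1*exp(exp(-b))


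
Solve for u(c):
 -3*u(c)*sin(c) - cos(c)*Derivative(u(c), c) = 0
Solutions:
 u(c) = C1*cos(c)^3


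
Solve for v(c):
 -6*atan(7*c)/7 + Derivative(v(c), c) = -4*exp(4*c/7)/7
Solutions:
 v(c) = C1 + 6*c*atan(7*c)/7 - exp(4*c/7) - 3*log(49*c^2 + 1)/49


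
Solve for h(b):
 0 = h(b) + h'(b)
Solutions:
 h(b) = C1*exp(-b)


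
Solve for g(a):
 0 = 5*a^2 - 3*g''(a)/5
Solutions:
 g(a) = C1 + C2*a + 25*a^4/36


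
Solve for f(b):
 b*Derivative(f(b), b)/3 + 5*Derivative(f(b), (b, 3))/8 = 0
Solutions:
 f(b) = C1 + Integral(C2*airyai(-2*15^(2/3)*b/15) + C3*airybi(-2*15^(2/3)*b/15), b)


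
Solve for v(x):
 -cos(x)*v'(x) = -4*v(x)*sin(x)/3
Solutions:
 v(x) = C1/cos(x)^(4/3)


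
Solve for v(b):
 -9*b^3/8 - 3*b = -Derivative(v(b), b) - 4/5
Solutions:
 v(b) = C1 + 9*b^4/32 + 3*b^2/2 - 4*b/5


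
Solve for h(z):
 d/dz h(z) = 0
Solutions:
 h(z) = C1


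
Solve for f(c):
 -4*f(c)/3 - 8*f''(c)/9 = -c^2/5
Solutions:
 f(c) = C1*sin(sqrt(6)*c/2) + C2*cos(sqrt(6)*c/2) + 3*c^2/20 - 1/5


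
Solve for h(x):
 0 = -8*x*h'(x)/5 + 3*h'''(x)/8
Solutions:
 h(x) = C1 + Integral(C2*airyai(4*15^(2/3)*x/15) + C3*airybi(4*15^(2/3)*x/15), x)


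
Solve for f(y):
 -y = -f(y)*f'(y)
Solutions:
 f(y) = -sqrt(C1 + y^2)
 f(y) = sqrt(C1 + y^2)


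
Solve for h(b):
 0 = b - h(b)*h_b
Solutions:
 h(b) = -sqrt(C1 + b^2)
 h(b) = sqrt(C1 + b^2)


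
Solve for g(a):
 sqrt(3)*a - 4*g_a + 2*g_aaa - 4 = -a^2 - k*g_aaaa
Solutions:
 g(a) = C1 + C2*exp(-a*(2^(1/3)*(sqrt(((-27 + 4/k^2)^2 - 16/k^4)/k^2) - 27/k + 4/k^3)^(1/3) + 2/k + 2*2^(2/3)/(k^2*(sqrt(((-27 + 4/k^2)^2 - 16/k^4)/k^2) - 27/k + 4/k^3)^(1/3)))/3) + C3*exp(a*(2^(1/3)*(sqrt(((-27 + 4/k^2)^2 - 16/k^4)/k^2) - 27/k + 4/k^3)^(1/3) - 2^(1/3)*sqrt(3)*I*(sqrt(((-27 + 4/k^2)^2 - 16/k^4)/k^2) - 27/k + 4/k^3)^(1/3) - 4/k - 8*2^(2/3)/(k^2*(-1 + sqrt(3)*I)*(sqrt(((-27 + 4/k^2)^2 - 16/k^4)/k^2) - 27/k + 4/k^3)^(1/3)))/6) + C4*exp(a*(2^(1/3)*(sqrt(((-27 + 4/k^2)^2 - 16/k^4)/k^2) - 27/k + 4/k^3)^(1/3) + 2^(1/3)*sqrt(3)*I*(sqrt(((-27 + 4/k^2)^2 - 16/k^4)/k^2) - 27/k + 4/k^3)^(1/3) - 4/k + 8*2^(2/3)/(k^2*(1 + sqrt(3)*I)*(sqrt(((-27 + 4/k^2)^2 - 16/k^4)/k^2) - 27/k + 4/k^3)^(1/3)))/6) + a^3/12 + sqrt(3)*a^2/8 - 3*a/4


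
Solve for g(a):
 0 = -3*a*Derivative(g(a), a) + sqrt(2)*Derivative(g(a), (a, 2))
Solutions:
 g(a) = C1 + C2*erfi(2^(1/4)*sqrt(3)*a/2)


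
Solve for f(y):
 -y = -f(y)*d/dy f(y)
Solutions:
 f(y) = -sqrt(C1 + y^2)
 f(y) = sqrt(C1 + y^2)


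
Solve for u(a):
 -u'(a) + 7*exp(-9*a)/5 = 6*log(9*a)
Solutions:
 u(a) = C1 - 6*a*log(a) + 6*a*(1 - 2*log(3)) - 7*exp(-9*a)/45


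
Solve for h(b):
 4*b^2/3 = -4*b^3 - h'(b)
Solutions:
 h(b) = C1 - b^4 - 4*b^3/9


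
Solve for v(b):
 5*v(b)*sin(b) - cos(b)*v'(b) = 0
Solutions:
 v(b) = C1/cos(b)^5


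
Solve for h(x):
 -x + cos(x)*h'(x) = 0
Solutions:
 h(x) = C1 + Integral(x/cos(x), x)


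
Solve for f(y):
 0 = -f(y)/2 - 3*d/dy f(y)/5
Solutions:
 f(y) = C1*exp(-5*y/6)


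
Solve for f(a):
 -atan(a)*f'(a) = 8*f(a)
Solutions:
 f(a) = C1*exp(-8*Integral(1/atan(a), a))


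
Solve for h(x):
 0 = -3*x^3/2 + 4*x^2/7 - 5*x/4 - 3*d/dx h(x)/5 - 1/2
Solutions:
 h(x) = C1 - 5*x^4/8 + 20*x^3/63 - 25*x^2/24 - 5*x/6


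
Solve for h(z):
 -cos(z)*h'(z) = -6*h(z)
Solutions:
 h(z) = C1*(sin(z)^3 + 3*sin(z)^2 + 3*sin(z) + 1)/(sin(z)^3 - 3*sin(z)^2 + 3*sin(z) - 1)


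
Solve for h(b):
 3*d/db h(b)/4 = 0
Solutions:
 h(b) = C1


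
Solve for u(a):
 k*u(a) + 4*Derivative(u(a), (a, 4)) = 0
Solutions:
 u(a) = C1*exp(-sqrt(2)*a*(-k)^(1/4)/2) + C2*exp(sqrt(2)*a*(-k)^(1/4)/2) + C3*exp(-sqrt(2)*I*a*(-k)^(1/4)/2) + C4*exp(sqrt(2)*I*a*(-k)^(1/4)/2)


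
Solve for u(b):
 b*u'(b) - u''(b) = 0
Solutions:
 u(b) = C1 + C2*erfi(sqrt(2)*b/2)


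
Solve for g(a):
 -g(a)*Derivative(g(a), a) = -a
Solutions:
 g(a) = -sqrt(C1 + a^2)
 g(a) = sqrt(C1 + a^2)


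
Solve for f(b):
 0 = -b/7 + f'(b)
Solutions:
 f(b) = C1 + b^2/14


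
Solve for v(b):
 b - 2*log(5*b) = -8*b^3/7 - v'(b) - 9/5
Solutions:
 v(b) = C1 - 2*b^4/7 - b^2/2 + 2*b*log(b) - 19*b/5 + 2*b*log(5)


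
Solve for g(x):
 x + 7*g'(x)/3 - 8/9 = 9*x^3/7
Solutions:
 g(x) = C1 + 27*x^4/196 - 3*x^2/14 + 8*x/21


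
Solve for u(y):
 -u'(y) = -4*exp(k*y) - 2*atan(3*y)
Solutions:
 u(y) = C1 + 2*y*atan(3*y) + 4*Piecewise((exp(k*y)/k, Ne(k, 0)), (y, True)) - log(9*y^2 + 1)/3


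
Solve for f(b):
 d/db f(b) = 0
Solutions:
 f(b) = C1


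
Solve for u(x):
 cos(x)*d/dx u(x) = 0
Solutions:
 u(x) = C1


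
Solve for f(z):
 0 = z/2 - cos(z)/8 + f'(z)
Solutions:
 f(z) = C1 - z^2/4 + sin(z)/8


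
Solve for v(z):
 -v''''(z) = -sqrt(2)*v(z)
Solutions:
 v(z) = C1*exp(-2^(1/8)*z) + C2*exp(2^(1/8)*z) + C3*sin(2^(1/8)*z) + C4*cos(2^(1/8)*z)


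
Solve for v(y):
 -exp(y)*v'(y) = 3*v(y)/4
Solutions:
 v(y) = C1*exp(3*exp(-y)/4)


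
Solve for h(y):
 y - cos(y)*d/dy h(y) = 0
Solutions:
 h(y) = C1 + Integral(y/cos(y), y)


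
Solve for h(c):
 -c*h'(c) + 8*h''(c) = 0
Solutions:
 h(c) = C1 + C2*erfi(c/4)


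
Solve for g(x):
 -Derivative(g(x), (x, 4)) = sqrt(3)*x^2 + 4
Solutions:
 g(x) = C1 + C2*x + C3*x^2 + C4*x^3 - sqrt(3)*x^6/360 - x^4/6


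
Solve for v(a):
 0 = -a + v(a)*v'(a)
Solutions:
 v(a) = -sqrt(C1 + a^2)
 v(a) = sqrt(C1 + a^2)


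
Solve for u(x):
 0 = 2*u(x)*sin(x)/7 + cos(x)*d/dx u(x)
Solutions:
 u(x) = C1*cos(x)^(2/7)


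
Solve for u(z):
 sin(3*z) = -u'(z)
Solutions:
 u(z) = C1 + cos(3*z)/3


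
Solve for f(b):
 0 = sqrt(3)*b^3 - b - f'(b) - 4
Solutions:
 f(b) = C1 + sqrt(3)*b^4/4 - b^2/2 - 4*b


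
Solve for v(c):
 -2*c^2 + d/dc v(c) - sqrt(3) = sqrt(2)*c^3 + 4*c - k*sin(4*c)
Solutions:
 v(c) = C1 + sqrt(2)*c^4/4 + 2*c^3/3 + 2*c^2 + sqrt(3)*c + k*cos(4*c)/4


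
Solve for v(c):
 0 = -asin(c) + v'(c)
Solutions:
 v(c) = C1 + c*asin(c) + sqrt(1 - c^2)


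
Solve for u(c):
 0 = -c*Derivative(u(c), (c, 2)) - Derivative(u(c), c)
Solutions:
 u(c) = C1 + C2*log(c)


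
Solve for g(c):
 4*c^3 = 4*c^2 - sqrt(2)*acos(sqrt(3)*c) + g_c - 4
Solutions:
 g(c) = C1 + c^4 - 4*c^3/3 + 4*c + sqrt(2)*(c*acos(sqrt(3)*c) - sqrt(3)*sqrt(1 - 3*c^2)/3)


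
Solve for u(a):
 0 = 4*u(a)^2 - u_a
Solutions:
 u(a) = -1/(C1 + 4*a)


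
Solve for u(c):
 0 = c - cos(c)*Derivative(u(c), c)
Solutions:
 u(c) = C1 + Integral(c/cos(c), c)


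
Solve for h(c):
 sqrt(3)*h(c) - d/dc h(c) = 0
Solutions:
 h(c) = C1*exp(sqrt(3)*c)


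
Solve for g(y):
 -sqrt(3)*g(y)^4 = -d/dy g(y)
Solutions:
 g(y) = (-1/(C1 + 3*sqrt(3)*y))^(1/3)
 g(y) = (-1/(C1 + sqrt(3)*y))^(1/3)*(-3^(2/3) - 3*3^(1/6)*I)/6
 g(y) = (-1/(C1 + sqrt(3)*y))^(1/3)*(-3^(2/3) + 3*3^(1/6)*I)/6


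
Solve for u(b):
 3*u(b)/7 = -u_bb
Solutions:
 u(b) = C1*sin(sqrt(21)*b/7) + C2*cos(sqrt(21)*b/7)


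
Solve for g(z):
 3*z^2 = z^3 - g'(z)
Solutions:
 g(z) = C1 + z^4/4 - z^3


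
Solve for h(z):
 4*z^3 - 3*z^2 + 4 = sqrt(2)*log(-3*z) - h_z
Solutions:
 h(z) = C1 - z^4 + z^3 + sqrt(2)*z*log(-z) + z*(-4 - sqrt(2) + sqrt(2)*log(3))


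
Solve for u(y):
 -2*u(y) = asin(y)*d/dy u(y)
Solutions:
 u(y) = C1*exp(-2*Integral(1/asin(y), y))


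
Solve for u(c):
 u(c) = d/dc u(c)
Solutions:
 u(c) = C1*exp(c)


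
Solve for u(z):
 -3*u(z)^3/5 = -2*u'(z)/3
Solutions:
 u(z) = -sqrt(5)*sqrt(-1/(C1 + 9*z))
 u(z) = sqrt(5)*sqrt(-1/(C1 + 9*z))


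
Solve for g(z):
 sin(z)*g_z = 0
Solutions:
 g(z) = C1


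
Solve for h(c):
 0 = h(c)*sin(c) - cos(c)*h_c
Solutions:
 h(c) = C1/cos(c)


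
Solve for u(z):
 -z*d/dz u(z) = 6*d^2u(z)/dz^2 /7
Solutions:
 u(z) = C1 + C2*erf(sqrt(21)*z/6)


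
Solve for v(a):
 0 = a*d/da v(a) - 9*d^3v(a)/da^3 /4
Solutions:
 v(a) = C1 + Integral(C2*airyai(2^(2/3)*3^(1/3)*a/3) + C3*airybi(2^(2/3)*3^(1/3)*a/3), a)


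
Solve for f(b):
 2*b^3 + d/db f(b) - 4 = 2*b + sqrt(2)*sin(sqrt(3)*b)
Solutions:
 f(b) = C1 - b^4/2 + b^2 + 4*b - sqrt(6)*cos(sqrt(3)*b)/3


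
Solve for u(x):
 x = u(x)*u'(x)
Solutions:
 u(x) = -sqrt(C1 + x^2)
 u(x) = sqrt(C1 + x^2)


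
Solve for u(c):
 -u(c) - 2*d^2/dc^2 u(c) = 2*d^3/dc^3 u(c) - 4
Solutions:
 u(c) = C1*exp(c*(-4 + 2*2^(2/3)/(3*sqrt(105) + 31)^(1/3) + 2^(1/3)*(3*sqrt(105) + 31)^(1/3))/12)*sin(2^(1/3)*sqrt(3)*c*(-(3*sqrt(105) + 31)^(1/3) + 2*2^(1/3)/(3*sqrt(105) + 31)^(1/3))/12) + C2*exp(c*(-4 + 2*2^(2/3)/(3*sqrt(105) + 31)^(1/3) + 2^(1/3)*(3*sqrt(105) + 31)^(1/3))/12)*cos(2^(1/3)*sqrt(3)*c*(-(3*sqrt(105) + 31)^(1/3) + 2*2^(1/3)/(3*sqrt(105) + 31)^(1/3))/12) + C3*exp(-c*(2*2^(2/3)/(3*sqrt(105) + 31)^(1/3) + 2 + 2^(1/3)*(3*sqrt(105) + 31)^(1/3))/6) + 4


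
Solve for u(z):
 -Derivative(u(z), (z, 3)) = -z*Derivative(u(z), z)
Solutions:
 u(z) = C1 + Integral(C2*airyai(z) + C3*airybi(z), z)


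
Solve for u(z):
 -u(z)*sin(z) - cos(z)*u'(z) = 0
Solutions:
 u(z) = C1*cos(z)


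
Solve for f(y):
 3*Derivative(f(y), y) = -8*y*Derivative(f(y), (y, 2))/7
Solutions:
 f(y) = C1 + C2/y^(13/8)


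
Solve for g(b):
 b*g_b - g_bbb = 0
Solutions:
 g(b) = C1 + Integral(C2*airyai(b) + C3*airybi(b), b)


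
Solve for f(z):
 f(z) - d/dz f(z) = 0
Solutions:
 f(z) = C1*exp(z)


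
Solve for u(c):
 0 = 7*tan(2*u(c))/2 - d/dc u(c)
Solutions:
 u(c) = -asin(C1*exp(7*c))/2 + pi/2
 u(c) = asin(C1*exp(7*c))/2


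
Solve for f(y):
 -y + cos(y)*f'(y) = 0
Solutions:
 f(y) = C1 + Integral(y/cos(y), y)


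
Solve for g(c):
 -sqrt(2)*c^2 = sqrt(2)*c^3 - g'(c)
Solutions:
 g(c) = C1 + sqrt(2)*c^4/4 + sqrt(2)*c^3/3


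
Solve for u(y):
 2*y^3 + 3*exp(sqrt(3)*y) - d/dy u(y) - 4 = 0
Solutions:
 u(y) = C1 + y^4/2 - 4*y + sqrt(3)*exp(sqrt(3)*y)


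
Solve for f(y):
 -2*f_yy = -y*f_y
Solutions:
 f(y) = C1 + C2*erfi(y/2)


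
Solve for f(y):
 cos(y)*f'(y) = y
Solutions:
 f(y) = C1 + Integral(y/cos(y), y)


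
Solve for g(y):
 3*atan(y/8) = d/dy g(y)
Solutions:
 g(y) = C1 + 3*y*atan(y/8) - 12*log(y^2 + 64)


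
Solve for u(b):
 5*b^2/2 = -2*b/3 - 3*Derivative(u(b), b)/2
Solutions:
 u(b) = C1 - 5*b^3/9 - 2*b^2/9


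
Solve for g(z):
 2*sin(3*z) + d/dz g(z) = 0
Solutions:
 g(z) = C1 + 2*cos(3*z)/3


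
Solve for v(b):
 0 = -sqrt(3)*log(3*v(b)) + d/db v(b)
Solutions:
 -sqrt(3)*Integral(1/(log(_y) + log(3)), (_y, v(b)))/3 = C1 - b


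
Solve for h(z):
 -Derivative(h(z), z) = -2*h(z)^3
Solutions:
 h(z) = -sqrt(2)*sqrt(-1/(C1 + 2*z))/2
 h(z) = sqrt(2)*sqrt(-1/(C1 + 2*z))/2


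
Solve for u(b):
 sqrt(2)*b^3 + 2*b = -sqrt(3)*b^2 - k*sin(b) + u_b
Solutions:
 u(b) = C1 + sqrt(2)*b^4/4 + sqrt(3)*b^3/3 + b^2 - k*cos(b)


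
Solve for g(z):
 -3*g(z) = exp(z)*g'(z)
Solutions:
 g(z) = C1*exp(3*exp(-z))


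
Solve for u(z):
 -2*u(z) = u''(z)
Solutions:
 u(z) = C1*sin(sqrt(2)*z) + C2*cos(sqrt(2)*z)


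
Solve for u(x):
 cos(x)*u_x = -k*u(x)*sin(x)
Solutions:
 u(x) = C1*exp(k*log(cos(x)))


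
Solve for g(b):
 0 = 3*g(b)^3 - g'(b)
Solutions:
 g(b) = -sqrt(2)*sqrt(-1/(C1 + 3*b))/2
 g(b) = sqrt(2)*sqrt(-1/(C1 + 3*b))/2


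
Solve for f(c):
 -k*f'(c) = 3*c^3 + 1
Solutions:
 f(c) = C1 - 3*c^4/(4*k) - c/k


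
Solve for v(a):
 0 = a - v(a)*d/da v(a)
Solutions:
 v(a) = -sqrt(C1 + a^2)
 v(a) = sqrt(C1 + a^2)


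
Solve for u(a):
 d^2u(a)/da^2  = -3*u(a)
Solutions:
 u(a) = C1*sin(sqrt(3)*a) + C2*cos(sqrt(3)*a)


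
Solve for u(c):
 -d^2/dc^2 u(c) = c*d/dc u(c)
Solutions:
 u(c) = C1 + C2*erf(sqrt(2)*c/2)


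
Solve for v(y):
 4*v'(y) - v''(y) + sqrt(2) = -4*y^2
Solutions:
 v(y) = C1 + C2*exp(4*y) - y^3/3 - y^2/4 - sqrt(2)*y/4 - y/8


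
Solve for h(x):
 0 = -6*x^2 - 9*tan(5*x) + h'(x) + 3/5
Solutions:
 h(x) = C1 + 2*x^3 - 3*x/5 - 9*log(cos(5*x))/5


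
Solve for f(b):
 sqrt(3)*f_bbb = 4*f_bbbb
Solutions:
 f(b) = C1 + C2*b + C3*b^2 + C4*exp(sqrt(3)*b/4)


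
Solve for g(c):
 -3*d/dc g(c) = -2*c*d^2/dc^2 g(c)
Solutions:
 g(c) = C1 + C2*c^(5/2)


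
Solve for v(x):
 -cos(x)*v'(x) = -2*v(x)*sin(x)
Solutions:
 v(x) = C1/cos(x)^2


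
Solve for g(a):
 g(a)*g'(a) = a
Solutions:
 g(a) = -sqrt(C1 + a^2)
 g(a) = sqrt(C1 + a^2)


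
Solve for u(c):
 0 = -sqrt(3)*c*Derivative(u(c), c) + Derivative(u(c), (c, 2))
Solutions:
 u(c) = C1 + C2*erfi(sqrt(2)*3^(1/4)*c/2)


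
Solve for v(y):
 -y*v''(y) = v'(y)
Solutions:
 v(y) = C1 + C2*log(y)


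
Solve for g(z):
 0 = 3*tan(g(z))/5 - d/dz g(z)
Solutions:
 g(z) = pi - asin(C1*exp(3*z/5))
 g(z) = asin(C1*exp(3*z/5))


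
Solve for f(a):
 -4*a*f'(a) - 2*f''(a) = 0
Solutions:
 f(a) = C1 + C2*erf(a)


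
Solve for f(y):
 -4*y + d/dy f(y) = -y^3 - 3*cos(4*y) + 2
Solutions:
 f(y) = C1 - y^4/4 + 2*y^2 + 2*y - 3*sin(4*y)/4


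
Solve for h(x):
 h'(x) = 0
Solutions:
 h(x) = C1


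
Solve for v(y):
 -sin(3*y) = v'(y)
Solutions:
 v(y) = C1 + cos(3*y)/3


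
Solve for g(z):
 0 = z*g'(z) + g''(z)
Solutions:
 g(z) = C1 + C2*erf(sqrt(2)*z/2)


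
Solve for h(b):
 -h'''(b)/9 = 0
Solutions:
 h(b) = C1 + C2*b + C3*b^2


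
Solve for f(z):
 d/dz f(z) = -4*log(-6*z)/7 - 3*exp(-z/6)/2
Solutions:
 f(z) = C1 - 4*z*log(-z)/7 + 4*z*(1 - log(6))/7 + 9*exp(-z/6)


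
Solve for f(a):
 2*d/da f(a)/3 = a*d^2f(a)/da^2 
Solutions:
 f(a) = C1 + C2*a^(5/3)


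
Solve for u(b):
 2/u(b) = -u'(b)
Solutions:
 u(b) = -sqrt(C1 - 4*b)
 u(b) = sqrt(C1 - 4*b)


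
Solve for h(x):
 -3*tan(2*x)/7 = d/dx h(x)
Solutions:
 h(x) = C1 + 3*log(cos(2*x))/14


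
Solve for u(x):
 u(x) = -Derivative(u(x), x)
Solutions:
 u(x) = C1*exp(-x)


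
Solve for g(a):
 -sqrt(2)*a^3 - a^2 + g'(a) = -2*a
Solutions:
 g(a) = C1 + sqrt(2)*a^4/4 + a^3/3 - a^2


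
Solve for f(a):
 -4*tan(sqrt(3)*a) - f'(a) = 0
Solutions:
 f(a) = C1 + 4*sqrt(3)*log(cos(sqrt(3)*a))/3


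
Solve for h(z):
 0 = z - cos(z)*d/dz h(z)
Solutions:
 h(z) = C1 + Integral(z/cos(z), z)


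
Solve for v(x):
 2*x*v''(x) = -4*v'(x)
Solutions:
 v(x) = C1 + C2/x


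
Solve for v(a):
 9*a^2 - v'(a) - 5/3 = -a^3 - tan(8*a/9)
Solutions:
 v(a) = C1 + a^4/4 + 3*a^3 - 5*a/3 - 9*log(cos(8*a/9))/8


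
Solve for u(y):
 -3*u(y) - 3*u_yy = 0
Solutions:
 u(y) = C1*sin(y) + C2*cos(y)


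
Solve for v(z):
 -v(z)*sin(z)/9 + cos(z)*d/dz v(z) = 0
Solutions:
 v(z) = C1/cos(z)^(1/9)


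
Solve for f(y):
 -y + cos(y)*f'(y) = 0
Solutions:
 f(y) = C1 + Integral(y/cos(y), y)


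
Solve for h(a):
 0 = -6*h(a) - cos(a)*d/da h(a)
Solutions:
 h(a) = C1*(sin(a)^3 - 3*sin(a)^2 + 3*sin(a) - 1)/(sin(a)^3 + 3*sin(a)^2 + 3*sin(a) + 1)


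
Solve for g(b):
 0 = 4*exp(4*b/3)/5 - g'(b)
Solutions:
 g(b) = C1 + 3*exp(4*b/3)/5


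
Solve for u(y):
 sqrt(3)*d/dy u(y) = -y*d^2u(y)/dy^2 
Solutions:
 u(y) = C1 + C2*y^(1 - sqrt(3))


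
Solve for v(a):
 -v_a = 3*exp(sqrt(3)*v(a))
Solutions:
 v(a) = sqrt(3)*(2*log(1/(C1 + 3*a)) - log(3))/6


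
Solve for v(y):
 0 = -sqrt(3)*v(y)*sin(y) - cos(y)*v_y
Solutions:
 v(y) = C1*cos(y)^(sqrt(3))


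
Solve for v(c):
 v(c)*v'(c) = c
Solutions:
 v(c) = -sqrt(C1 + c^2)
 v(c) = sqrt(C1 + c^2)


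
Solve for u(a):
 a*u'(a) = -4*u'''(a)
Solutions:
 u(a) = C1 + Integral(C2*airyai(-2^(1/3)*a/2) + C3*airybi(-2^(1/3)*a/2), a)


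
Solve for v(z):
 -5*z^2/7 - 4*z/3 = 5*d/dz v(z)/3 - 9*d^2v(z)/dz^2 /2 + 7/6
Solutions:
 v(z) = C1 + C2*exp(10*z/27) - z^3/7 - 109*z^2/70 - 1594*z/175


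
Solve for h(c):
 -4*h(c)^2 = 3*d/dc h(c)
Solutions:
 h(c) = 3/(C1 + 4*c)


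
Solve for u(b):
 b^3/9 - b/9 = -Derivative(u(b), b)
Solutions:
 u(b) = C1 - b^4/36 + b^2/18


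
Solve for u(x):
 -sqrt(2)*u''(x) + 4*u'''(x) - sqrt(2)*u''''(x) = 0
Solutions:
 u(x) = C1 + C2*x + C3*exp(x*(-1 + sqrt(2))) + C4*exp(x*(1 + sqrt(2)))


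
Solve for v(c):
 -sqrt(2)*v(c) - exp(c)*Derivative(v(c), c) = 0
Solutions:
 v(c) = C1*exp(sqrt(2)*exp(-c))


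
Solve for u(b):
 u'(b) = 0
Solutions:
 u(b) = C1


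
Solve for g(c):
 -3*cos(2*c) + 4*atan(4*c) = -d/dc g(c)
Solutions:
 g(c) = C1 - 4*c*atan(4*c) + log(16*c^2 + 1)/2 + 3*sin(2*c)/2


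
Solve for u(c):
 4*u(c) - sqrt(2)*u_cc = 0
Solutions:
 u(c) = C1*exp(-2^(3/4)*c) + C2*exp(2^(3/4)*c)


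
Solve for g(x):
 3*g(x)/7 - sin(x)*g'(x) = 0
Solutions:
 g(x) = C1*(cos(x) - 1)^(3/14)/(cos(x) + 1)^(3/14)


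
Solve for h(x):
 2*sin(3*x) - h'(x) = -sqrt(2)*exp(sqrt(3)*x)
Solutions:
 h(x) = C1 + sqrt(6)*exp(sqrt(3)*x)/3 - 2*cos(3*x)/3


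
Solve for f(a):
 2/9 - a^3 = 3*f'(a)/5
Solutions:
 f(a) = C1 - 5*a^4/12 + 10*a/27


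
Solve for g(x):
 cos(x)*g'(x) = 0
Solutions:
 g(x) = C1


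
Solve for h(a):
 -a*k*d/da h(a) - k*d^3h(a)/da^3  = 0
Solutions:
 h(a) = C1 + Integral(C2*airyai(-a) + C3*airybi(-a), a)


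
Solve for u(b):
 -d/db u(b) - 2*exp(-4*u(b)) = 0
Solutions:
 u(b) = log(-I*(C1 - 8*b)^(1/4))
 u(b) = log(I*(C1 - 8*b)^(1/4))
 u(b) = log(-(C1 - 8*b)^(1/4))
 u(b) = log(C1 - 8*b)/4


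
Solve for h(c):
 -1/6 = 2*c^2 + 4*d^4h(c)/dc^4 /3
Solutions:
 h(c) = C1 + C2*c + C3*c^2 + C4*c^3 - c^6/240 - c^4/192


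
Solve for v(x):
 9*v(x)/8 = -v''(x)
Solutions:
 v(x) = C1*sin(3*sqrt(2)*x/4) + C2*cos(3*sqrt(2)*x/4)


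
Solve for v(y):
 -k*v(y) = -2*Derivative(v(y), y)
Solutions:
 v(y) = C1*exp(k*y/2)


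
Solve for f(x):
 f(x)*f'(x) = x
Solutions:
 f(x) = -sqrt(C1 + x^2)
 f(x) = sqrt(C1 + x^2)


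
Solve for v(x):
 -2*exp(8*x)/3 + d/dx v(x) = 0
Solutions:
 v(x) = C1 + exp(8*x)/12


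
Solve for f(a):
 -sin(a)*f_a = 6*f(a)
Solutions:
 f(a) = C1*(cos(a)^3 + 3*cos(a)^2 + 3*cos(a) + 1)/(cos(a)^3 - 3*cos(a)^2 + 3*cos(a) - 1)


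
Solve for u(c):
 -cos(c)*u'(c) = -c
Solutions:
 u(c) = C1 + Integral(c/cos(c), c)


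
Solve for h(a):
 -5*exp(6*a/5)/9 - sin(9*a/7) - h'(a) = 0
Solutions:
 h(a) = C1 - 25*exp(6*a/5)/54 + 7*cos(9*a/7)/9


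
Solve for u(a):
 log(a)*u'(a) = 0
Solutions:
 u(a) = C1


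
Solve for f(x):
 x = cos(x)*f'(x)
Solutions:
 f(x) = C1 + Integral(x/cos(x), x)


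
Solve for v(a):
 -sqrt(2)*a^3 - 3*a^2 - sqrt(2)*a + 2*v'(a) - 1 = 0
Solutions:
 v(a) = C1 + sqrt(2)*a^4/8 + a^3/2 + sqrt(2)*a^2/4 + a/2


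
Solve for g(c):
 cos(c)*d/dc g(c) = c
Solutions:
 g(c) = C1 + Integral(c/cos(c), c)


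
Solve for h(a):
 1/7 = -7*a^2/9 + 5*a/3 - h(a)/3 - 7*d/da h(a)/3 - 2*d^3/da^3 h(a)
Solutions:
 h(a) = C1*exp(-2^(1/3)*a*(-(9 + sqrt(767))^(1/3) + 7*2^(1/3)/(9 + sqrt(767))^(1/3))/12)*sin(2^(1/3)*sqrt(3)*a*(7*2^(1/3)/(9 + sqrt(767))^(1/3) + (9 + sqrt(767))^(1/3))/12) + C2*exp(-2^(1/3)*a*(-(9 + sqrt(767))^(1/3) + 7*2^(1/3)/(9 + sqrt(767))^(1/3))/12)*cos(2^(1/3)*sqrt(3)*a*(7*2^(1/3)/(9 + sqrt(767))^(1/3) + (9 + sqrt(767))^(1/3))/12) + C3*exp(2^(1/3)*a*(-(9 + sqrt(767))^(1/3) + 7*2^(1/3)/(9 + sqrt(767))^(1/3))/6) - 7*a^2/3 + 113*a/3 - 5546/21
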